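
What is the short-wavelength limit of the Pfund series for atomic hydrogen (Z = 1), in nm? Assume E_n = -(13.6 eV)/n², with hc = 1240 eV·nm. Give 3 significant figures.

2280 nm

The Pfund series has lower level n_f = 5; the series limit corresponds to n_i → ∞.
ΔE_max = 13.6 × 1 / 5² = 0.5440 eV.
λ_min = 1240 / 0.5440 = 2280 nm.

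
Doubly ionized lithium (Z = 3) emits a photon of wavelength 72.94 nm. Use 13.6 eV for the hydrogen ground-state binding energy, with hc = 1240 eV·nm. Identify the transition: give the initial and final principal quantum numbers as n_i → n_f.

The photon energy is ΔE = hc/λ = 1240 / 72.94 = 17.00 eV.
With Z = 3, ΔE = 122.4 × (1/n_f² − 1/n_i²), so 1/n_f² − 1/n_i² = 0.1389.
Trying n_f = 2 gives 1/n_i² = 0.1111, i.e. n_i ≈ 3; this pair matches.

n_i = 3, n_f = 2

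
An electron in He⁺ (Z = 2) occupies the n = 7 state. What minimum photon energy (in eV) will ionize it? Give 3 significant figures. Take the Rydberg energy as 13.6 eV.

E_n = −13.6 Z²/n² = −54.40/n² eV for Z = 2.
E_7 = −54.40/49 = −1.11 eV, so ionization (to E = 0) requires 1.11 eV.

1.11 eV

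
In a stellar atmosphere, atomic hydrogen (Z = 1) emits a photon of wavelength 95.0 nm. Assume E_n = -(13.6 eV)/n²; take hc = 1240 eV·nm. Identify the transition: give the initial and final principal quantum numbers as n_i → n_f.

n_i = 5, n_f = 1

The photon energy is ΔE = hc/λ = 1240 / 95.0 = 13.05 eV.
With Z = 1, ΔE = 13.60 × (1/n_f² − 1/n_i²), so 1/n_f² − 1/n_i² = 0.9598.
Trying n_f = 1 gives 1/n_i² = 0.04025, i.e. n_i ≈ 5; this pair matches.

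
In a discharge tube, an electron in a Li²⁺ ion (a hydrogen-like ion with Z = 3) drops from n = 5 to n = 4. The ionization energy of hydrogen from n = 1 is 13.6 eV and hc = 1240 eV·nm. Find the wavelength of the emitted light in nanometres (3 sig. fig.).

For Z = 3 the level energies scale as Z², so the effective Rydberg energy is 13.6 × 9 = 122.4 eV.
ΔE = 122.4 × (1/4² − 1/5²) = 122.4 × 0.02250 = 2.754 eV.
λ = hc/ΔE = 1240 / 2.754 = 450 nm.

450 nm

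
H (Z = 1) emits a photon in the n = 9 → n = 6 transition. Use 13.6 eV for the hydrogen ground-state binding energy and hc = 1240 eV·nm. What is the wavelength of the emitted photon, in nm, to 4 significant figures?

ΔE = 13.60 × (1/6² − 1/9²) = 13.60 × 0.01543 = 0.2099 eV.
λ = hc/ΔE = 1240 / 0.2099 = 5908 nm.

5908 nm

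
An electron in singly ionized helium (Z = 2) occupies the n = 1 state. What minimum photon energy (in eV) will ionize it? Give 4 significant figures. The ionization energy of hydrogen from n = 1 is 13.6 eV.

E_n = −13.6 Z²/n² = −54.40/n² eV for Z = 2.
E_1 = −54.40/1 = −54.40 eV, so ionization (to E = 0) requires 54.40 eV.

54.40 eV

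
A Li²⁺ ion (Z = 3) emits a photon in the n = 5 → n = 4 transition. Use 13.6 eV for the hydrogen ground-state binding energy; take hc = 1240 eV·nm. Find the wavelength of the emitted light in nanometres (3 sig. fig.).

For Z = 3 the level energies scale as Z², so the effective Rydberg energy is 13.6 × 9 = 122.4 eV.
ΔE = 122.4 × (1/4² − 1/5²) = 122.4 × 0.02250 = 2.754 eV.
λ = hc/ΔE = 1240 / 2.754 = 450 nm.

450 nm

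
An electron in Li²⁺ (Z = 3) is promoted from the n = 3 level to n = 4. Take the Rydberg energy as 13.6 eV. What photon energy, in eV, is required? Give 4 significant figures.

5.950 eV

The Bohr energies scale as Z², so for Z = 3: E_n = −122.4/n² eV.
E_4 = −122.4/16 = −7.650 eV and E_3 = −122.4/9 = −13.60 eV.
The photon energy is |E_4 − E_3| = 5.950 eV.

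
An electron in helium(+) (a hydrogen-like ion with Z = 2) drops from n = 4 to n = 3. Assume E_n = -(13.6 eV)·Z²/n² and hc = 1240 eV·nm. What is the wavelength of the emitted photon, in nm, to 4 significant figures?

468.9 nm

For Z = 2 the level energies scale as Z², so the effective Rydberg energy is 13.6 × 4 = 54.40 eV.
ΔE = 54.40 × (1/3² − 1/4²) = 54.40 × 0.04861 = 2.644 eV.
λ = hc/ΔE = 1240 / 2.644 = 468.9 nm.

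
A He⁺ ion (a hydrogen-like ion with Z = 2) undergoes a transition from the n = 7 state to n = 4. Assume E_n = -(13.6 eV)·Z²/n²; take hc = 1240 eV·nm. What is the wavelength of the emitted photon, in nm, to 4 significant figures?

For Z = 2 the level energies scale as Z², so the effective Rydberg energy is 13.6 × 4 = 54.40 eV.
ΔE = 54.40 × (1/4² − 1/7²) = 54.40 × 0.04209 = 2.290 eV.
λ = hc/ΔE = 1240 / 2.290 = 541.5 nm.

541.5 nm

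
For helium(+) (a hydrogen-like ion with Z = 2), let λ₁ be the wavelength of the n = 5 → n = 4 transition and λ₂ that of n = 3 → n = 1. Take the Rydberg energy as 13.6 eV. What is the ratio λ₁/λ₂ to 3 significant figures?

39.5

λ ∝ 1/ΔE ∝ 1/(1/n_f² − 1/n_i²), and the Z² and hc factors cancel in the ratio.
λ₁/λ₂ = (1/1² − 1/3²)/(1/4² − 1/5²) = 0.8889/0.02250 = 39.5.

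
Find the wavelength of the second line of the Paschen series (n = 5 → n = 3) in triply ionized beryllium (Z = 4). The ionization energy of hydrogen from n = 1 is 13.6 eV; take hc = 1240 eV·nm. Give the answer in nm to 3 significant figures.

80.1 nm

The Paschen series terminates on n_f = 3; the second line has n_i = 3+2 = 5.
ΔE = 217.6 × (1/3² − 1/5²) = 15.47 eV.
λ = 1240 / 15.47 = 80.1 nm.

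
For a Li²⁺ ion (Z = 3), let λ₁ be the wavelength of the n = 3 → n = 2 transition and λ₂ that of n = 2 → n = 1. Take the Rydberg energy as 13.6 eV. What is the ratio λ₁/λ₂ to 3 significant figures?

λ ∝ 1/ΔE ∝ 1/(1/n_f² − 1/n_i²), and the Z² and hc factors cancel in the ratio.
λ₁/λ₂ = (1/1² − 1/2²)/(1/2² − 1/3²) = 0.7500/0.1389 = 5.40.

5.40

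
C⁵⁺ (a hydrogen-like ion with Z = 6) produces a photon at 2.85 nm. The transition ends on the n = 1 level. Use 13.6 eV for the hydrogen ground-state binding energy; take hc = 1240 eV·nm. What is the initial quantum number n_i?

n_i = 3

The photon energy is ΔE = hc/λ = 1240 / 2.85 = 435.1 eV.
With Z = 6, ΔE = 489.6 × (1/n_f² − 1/n_i²), so 1/n_f² − 1/n_i² = 0.8887.
With n_f = 1: 1/n_i² = 1/1 − 0.8887 = 0.1113, so n_i ≈ 3.00.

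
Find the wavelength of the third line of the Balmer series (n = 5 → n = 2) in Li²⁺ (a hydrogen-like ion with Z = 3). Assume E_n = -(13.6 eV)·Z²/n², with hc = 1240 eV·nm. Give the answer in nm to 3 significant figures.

48.2 nm

The Balmer series terminates on n_f = 2; the third line has n_i = 2+3 = 5.
ΔE = 122.4 × (1/2² − 1/5²) = 25.70 eV.
λ = 1240 / 25.70 = 48.2 nm.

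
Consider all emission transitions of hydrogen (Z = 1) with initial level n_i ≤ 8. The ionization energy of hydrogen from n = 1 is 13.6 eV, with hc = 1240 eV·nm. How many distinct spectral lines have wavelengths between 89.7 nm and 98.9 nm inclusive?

5

Enumerate all n_i → n_f pairs with 1 ≤ n_f < n_i ≤ 8 and compute λ = 1240 / [13.6·1·(1/n_f² − 1/n_i²)].
Lines falling in [89.7, 98.9] nm: 8→1 (92.62 nm), 7→1 (93.08 nm), 6→1 (93.78 nm), 5→1 (94.98 nm), 4→1 (97.25 nm).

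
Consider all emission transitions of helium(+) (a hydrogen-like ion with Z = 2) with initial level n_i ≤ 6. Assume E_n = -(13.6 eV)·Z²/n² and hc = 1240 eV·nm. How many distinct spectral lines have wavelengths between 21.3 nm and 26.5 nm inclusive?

Enumerate all n_i → n_f pairs with 1 ≤ n_f < n_i ≤ 6 and compute λ = 1240 / [13.6·4·(1/n_f² − 1/n_i²)].
Lines falling in [21.3, 26.5] nm: 6→1 (23.45 nm), 5→1 (23.74 nm), 4→1 (24.31 nm), 3→1 (25.64 nm).

4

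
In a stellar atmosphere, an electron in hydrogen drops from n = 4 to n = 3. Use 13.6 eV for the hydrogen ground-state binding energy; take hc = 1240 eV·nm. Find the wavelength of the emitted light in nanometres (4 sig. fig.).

ΔE = 13.60 × (1/3² − 1/4²) = 13.60 × 0.04861 = 0.6611 eV.
λ = hc/ΔE = 1240 / 0.6611 = 1876 nm.
This line belongs to the Paschen series.

1876 nm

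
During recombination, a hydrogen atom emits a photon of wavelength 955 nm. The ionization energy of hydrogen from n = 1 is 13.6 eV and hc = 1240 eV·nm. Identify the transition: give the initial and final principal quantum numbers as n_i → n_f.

The photon energy is ΔE = hc/λ = 1240 / 955 = 1.298 eV.
With Z = 1, ΔE = 13.60 × (1/n_f² − 1/n_i²), so 1/n_f² − 1/n_i² = 0.09547.
Trying n_f = 3 gives 1/n_i² = 0.01564, i.e. n_i ≈ 8; this pair matches.

n_i = 8, n_f = 3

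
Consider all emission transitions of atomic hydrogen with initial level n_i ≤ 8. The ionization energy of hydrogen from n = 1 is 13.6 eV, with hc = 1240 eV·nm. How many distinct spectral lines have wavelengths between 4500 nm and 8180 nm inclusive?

3

Enumerate all n_i → n_f pairs with 1 ≤ n_f < n_i ≤ 8 and compute λ = 1240 / [13.6·1·(1/n_f² − 1/n_i²)].
Lines falling in [4500, 8180] nm: 7→5 (4654 nm), 6→5 (7460 nm), 8→6 (7503 nm).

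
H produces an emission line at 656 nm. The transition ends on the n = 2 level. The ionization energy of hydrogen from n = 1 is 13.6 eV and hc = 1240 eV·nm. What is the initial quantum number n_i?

The photon energy is ΔE = hc/λ = 1240 / 656 = 1.890 eV.
With Z = 1, ΔE = 13.60 × (1/n_f² − 1/n_i²), so 1/n_f² − 1/n_i² = 0.1390.
With n_f = 2: 1/n_i² = 1/4 − 0.1390 = 0.1110, so n_i ≈ 3.00.

n_i = 3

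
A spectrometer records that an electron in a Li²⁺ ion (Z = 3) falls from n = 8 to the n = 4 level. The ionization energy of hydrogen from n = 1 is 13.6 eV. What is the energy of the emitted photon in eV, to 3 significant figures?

5.74 eV

The Bohr energies scale as Z², so for Z = 3: E_n = −122.4/n² eV.
E_8 = −122.4/64 = −1.913 eV and E_4 = −122.4/16 = −7.650 eV.
The photon energy is |E_8 − E_4| = 5.74 eV.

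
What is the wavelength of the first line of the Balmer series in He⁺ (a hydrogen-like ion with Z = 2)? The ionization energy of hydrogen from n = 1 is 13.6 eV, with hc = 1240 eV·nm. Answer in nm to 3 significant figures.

164 nm

The Balmer series terminates on n_f = 2; the first line has n_i = 2+1 = 3.
ΔE = 54.40 × (1/2² − 1/3²) = 7.556 eV.
λ = 1240 / 7.556 = 164 nm.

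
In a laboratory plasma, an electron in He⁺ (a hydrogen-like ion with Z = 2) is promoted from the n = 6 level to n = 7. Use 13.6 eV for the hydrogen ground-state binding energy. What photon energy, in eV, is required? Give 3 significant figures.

0.401 eV

The Bohr energies scale as Z², so for Z = 2: E_n = −54.40/n² eV.
E_7 = −54.40/49 = −1.110 eV and E_6 = −54.40/36 = −1.511 eV.
The photon energy is |E_7 − E_6| = 0.401 eV.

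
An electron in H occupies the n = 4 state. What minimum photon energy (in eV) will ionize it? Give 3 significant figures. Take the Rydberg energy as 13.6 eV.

E_4 = −13.60/16 = −0.850 eV, so ionization (to E = 0) requires 0.850 eV.

0.850 eV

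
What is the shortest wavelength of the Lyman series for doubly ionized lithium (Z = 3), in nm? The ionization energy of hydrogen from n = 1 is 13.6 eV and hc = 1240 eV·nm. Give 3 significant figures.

10.1 nm

The Lyman series has lower level n_f = 1; the series limit corresponds to n_i → ∞.
ΔE_max = 13.6 × 9 / 1² = 122.4 eV.
λ_min = 1240 / 122.4 = 10.1 nm.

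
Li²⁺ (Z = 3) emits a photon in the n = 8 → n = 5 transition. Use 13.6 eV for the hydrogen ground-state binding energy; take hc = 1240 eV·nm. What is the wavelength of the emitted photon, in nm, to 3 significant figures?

416 nm

For Z = 3 the level energies scale as Z², so the effective Rydberg energy is 13.6 × 9 = 122.4 eV.
ΔE = 122.4 × (1/5² − 1/8²) = 122.4 × 0.02438 = 2.984 eV.
λ = hc/ΔE = 1240 / 2.984 = 416 nm.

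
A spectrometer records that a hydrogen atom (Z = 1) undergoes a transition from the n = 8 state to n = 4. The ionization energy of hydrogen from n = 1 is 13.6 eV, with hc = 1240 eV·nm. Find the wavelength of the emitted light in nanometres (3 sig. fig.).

1950 nm

ΔE = 13.60 × (1/4² − 1/8²) = 13.60 × 0.04688 = 0.6375 eV.
λ = hc/ΔE = 1240 / 0.6375 = 1950 nm.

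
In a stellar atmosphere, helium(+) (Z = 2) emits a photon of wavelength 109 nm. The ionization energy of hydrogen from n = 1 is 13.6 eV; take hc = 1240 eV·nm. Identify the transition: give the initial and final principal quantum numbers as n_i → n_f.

n_i = 5, n_f = 2

The photon energy is ΔE = hc/λ = 1240 / 109 = 11.38 eV.
With Z = 2, ΔE = 54.40 × (1/n_f² − 1/n_i²), so 1/n_f² − 1/n_i² = 0.2091.
Trying n_f = 2 gives 1/n_i² = 0.04088, i.e. n_i ≈ 5; this pair matches.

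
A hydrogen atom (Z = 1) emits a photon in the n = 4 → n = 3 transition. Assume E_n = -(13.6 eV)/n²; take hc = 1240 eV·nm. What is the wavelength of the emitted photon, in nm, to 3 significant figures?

ΔE = 13.60 × (1/3² − 1/4²) = 13.60 × 0.04861 = 0.6611 eV.
λ = hc/ΔE = 1240 / 0.6611 = 1880 nm.
This line belongs to the Paschen series.

1880 nm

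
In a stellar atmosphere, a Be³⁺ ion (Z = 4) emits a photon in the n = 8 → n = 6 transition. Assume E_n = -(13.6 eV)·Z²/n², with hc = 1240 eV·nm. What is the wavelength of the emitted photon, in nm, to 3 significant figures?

469 nm

For Z = 4 the level energies scale as Z², so the effective Rydberg energy is 13.6 × 16 = 217.6 eV.
ΔE = 217.6 × (1/6² − 1/8²) = 217.6 × 0.01215 = 2.644 eV.
λ = hc/ΔE = 1240 / 2.644 = 469 nm.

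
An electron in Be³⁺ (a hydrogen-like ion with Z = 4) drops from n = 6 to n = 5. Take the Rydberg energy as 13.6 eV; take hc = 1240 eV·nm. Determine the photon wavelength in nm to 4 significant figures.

For Z = 4 the level energies scale as Z², so the effective Rydberg energy is 13.6 × 16 = 217.6 eV.
ΔE = 217.6 × (1/5² − 1/6²) = 217.6 × 0.01222 = 2.660 eV.
λ = hc/ΔE = 1240 / 2.660 = 466.2 nm.

466.2 nm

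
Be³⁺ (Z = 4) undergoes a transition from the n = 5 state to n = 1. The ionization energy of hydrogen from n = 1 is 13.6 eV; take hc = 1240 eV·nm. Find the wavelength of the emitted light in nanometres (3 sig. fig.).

5.94 nm

For Z = 4 the level energies scale as Z², so the effective Rydberg energy is 13.6 × 16 = 217.6 eV.
ΔE = 217.6 × (1/1² − 1/5²) = 217.6 × 0.9600 = 208.9 eV.
λ = hc/ΔE = 1240 / 208.9 = 5.94 nm.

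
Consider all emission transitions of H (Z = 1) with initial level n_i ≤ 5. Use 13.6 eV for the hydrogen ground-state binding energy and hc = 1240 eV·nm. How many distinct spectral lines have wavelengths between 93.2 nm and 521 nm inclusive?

Enumerate all n_i → n_f pairs with 1 ≤ n_f < n_i ≤ 5 and compute λ = 1240 / [13.6·1·(1/n_f² − 1/n_i²)].
Lines falling in [93.2, 521] nm: 5→1 (94.98 nm), 4→1 (97.25 nm), 3→1 (102.6 nm), 2→1 (121.6 nm), 5→2 (434.2 nm), 4→2 (486.3 nm).

6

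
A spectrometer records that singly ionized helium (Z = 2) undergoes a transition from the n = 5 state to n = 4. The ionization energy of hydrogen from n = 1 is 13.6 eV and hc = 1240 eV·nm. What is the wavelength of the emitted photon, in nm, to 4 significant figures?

1013 nm

For Z = 2 the level energies scale as Z², so the effective Rydberg energy is 13.6 × 4 = 54.40 eV.
ΔE = 54.40 × (1/4² − 1/5²) = 54.40 × 0.02250 = 1.224 eV.
λ = hc/ΔE = 1240 / 1.224 = 1013 nm.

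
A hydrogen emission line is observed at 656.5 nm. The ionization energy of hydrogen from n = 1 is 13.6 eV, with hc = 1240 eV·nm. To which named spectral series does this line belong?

ΔE = 1240/656.5 = 1.889 eV.
This matches 13.6 × (1/2² − 1/3²), so n_f = 2: the Balmer series.

Balmer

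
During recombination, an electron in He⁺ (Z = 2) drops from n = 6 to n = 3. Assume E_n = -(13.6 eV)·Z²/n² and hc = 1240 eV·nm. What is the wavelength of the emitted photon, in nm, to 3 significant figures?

For Z = 2 the level energies scale as Z², so the effective Rydberg energy is 13.6 × 4 = 54.40 eV.
ΔE = 54.40 × (1/3² − 1/6²) = 54.40 × 0.08333 = 4.533 eV.
λ = hc/ΔE = 1240 / 4.533 = 274 nm.

274 nm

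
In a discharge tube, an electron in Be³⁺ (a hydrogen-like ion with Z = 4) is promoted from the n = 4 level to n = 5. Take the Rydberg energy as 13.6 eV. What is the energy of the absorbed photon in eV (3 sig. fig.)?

4.90 eV

The Bohr energies scale as Z², so for Z = 4: E_n = −217.6/n² eV.
E_5 = −217.6/25 = −8.704 eV and E_4 = −217.6/16 = −13.60 eV.
The photon energy is |E_5 − E_4| = 4.90 eV.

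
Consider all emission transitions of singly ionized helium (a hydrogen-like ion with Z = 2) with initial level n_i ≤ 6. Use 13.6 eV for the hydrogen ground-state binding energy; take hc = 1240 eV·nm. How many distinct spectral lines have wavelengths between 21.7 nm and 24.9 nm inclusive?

3

Enumerate all n_i → n_f pairs with 1 ≤ n_f < n_i ≤ 6 and compute λ = 1240 / [13.6·4·(1/n_f² − 1/n_i²)].
Lines falling in [21.7, 24.9] nm: 6→1 (23.45 nm), 5→1 (23.74 nm), 4→1 (24.31 nm).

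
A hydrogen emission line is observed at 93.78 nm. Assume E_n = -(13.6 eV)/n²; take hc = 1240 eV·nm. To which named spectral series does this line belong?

ΔE = 1240/93.78 = 13.22 eV.
This matches 13.6 × (1/1² − 1/6²), so n_f = 1: the Lyman series.

Lyman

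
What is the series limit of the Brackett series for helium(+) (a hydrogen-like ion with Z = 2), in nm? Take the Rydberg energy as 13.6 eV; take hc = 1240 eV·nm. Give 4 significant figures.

364.7 nm

The Brackett series has lower level n_f = 4; the series limit corresponds to n_i → ∞.
ΔE_max = 13.6 × 4 / 4² = 3.400 eV.
λ_min = 1240 / 3.400 = 364.7 nm.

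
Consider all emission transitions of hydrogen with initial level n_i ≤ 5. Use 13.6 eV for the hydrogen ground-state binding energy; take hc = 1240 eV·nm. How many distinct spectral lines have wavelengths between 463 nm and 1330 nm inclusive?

3

Enumerate all n_i → n_f pairs with 1 ≤ n_f < n_i ≤ 5 and compute λ = 1240 / [13.6·1·(1/n_f² − 1/n_i²)].
Lines falling in [463, 1330] nm: 4→2 (486.3 nm), 3→2 (656.5 nm), 5→3 (1282 nm).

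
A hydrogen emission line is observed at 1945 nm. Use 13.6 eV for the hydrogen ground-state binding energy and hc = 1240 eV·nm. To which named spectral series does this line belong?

ΔE = 1240/1945 = 0.6375 eV.
This matches 13.6 × (1/4² − 1/8²), so n_f = 4: the Brackett series.

Brackett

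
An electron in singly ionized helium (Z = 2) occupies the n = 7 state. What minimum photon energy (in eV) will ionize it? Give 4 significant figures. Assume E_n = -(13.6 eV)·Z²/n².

E_n = −13.6 Z²/n² = −54.40/n² eV for Z = 2.
E_7 = −54.40/49 = −1.110 eV, so ionization (to E = 0) requires 1.110 eV.

1.110 eV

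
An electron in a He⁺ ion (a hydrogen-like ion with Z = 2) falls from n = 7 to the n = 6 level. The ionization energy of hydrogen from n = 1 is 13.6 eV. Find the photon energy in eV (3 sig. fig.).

0.401 eV

The Bohr energies scale as Z², so for Z = 2: E_n = −54.40/n² eV.
E_7 = −54.40/49 = −1.110 eV and E_6 = −54.40/36 = −1.511 eV.
The photon energy is |E_7 − E_6| = 0.401 eV.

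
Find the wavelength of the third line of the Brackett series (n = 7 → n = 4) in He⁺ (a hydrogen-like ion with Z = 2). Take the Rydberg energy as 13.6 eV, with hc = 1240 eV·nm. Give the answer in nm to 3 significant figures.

542 nm

The Brackett series terminates on n_f = 4; the third line has n_i = 4+3 = 7.
ΔE = 54.40 × (1/4² − 1/7²) = 2.290 eV.
λ = 1240 / 2.290 = 542 nm.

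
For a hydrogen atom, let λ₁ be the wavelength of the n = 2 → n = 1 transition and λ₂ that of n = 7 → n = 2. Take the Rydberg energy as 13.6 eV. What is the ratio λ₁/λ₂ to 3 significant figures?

0.306

λ ∝ 1/ΔE ∝ 1/(1/n_f² − 1/n_i²), and the Z² and hc factors cancel in the ratio.
λ₁/λ₂ = (1/2² − 1/7²)/(1/1² − 1/2²) = 0.2296/0.7500 = 0.306.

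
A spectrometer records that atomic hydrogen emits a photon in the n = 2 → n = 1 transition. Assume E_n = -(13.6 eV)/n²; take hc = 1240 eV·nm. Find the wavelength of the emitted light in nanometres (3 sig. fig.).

122 nm

ΔE = 13.60 × (1/1² − 1/2²) = 13.60 × 0.7500 = 10.20 eV.
λ = hc/ΔE = 1240 / 10.20 = 122 nm.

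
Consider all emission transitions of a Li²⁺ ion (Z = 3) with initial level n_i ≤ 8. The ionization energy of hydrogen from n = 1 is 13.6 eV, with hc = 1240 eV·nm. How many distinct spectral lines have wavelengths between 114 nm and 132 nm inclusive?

Enumerate all n_i → n_f pairs with 1 ≤ n_f < n_i ≤ 8 and compute λ = 1240 / [13.6·9·(1/n_f² − 1/n_i²)].
Lines falling in [114, 132] nm: 6→3 (121.6 nm).

1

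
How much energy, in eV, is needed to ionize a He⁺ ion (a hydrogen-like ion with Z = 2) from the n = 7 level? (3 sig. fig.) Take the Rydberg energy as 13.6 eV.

1.11 eV

E_n = −13.6 Z²/n² = −54.40/n² eV for Z = 2.
E_7 = −54.40/49 = −1.11 eV, so ionization (to E = 0) requires 1.11 eV.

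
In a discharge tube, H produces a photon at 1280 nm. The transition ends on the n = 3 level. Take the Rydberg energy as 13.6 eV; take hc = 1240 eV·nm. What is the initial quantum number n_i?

n_i = 5

The photon energy is ΔE = hc/λ = 1240 / 1280 = 0.9688 eV.
With Z = 1, ΔE = 13.60 × (1/n_f² − 1/n_i²), so 1/n_f² − 1/n_i² = 0.07123.
With n_f = 3: 1/n_i² = 1/9 − 0.07123 = 0.03988, so n_i ≈ 5.01.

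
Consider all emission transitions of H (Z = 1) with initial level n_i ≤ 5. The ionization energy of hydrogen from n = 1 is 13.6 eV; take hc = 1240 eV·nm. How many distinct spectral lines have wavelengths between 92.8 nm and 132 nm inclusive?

4

Enumerate all n_i → n_f pairs with 1 ≤ n_f < n_i ≤ 5 and compute λ = 1240 / [13.6·1·(1/n_f² − 1/n_i²)].
Lines falling in [92.8, 132] nm: 5→1 (94.98 nm), 4→1 (97.25 nm), 3→1 (102.6 nm), 2→1 (121.6 nm).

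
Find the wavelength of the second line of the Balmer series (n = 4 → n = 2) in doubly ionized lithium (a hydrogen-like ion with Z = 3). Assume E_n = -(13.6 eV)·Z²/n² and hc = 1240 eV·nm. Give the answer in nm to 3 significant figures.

The Balmer series terminates on n_f = 2; the second line has n_i = 2+2 = 4.
ΔE = 122.4 × (1/2² − 1/4²) = 22.95 eV.
λ = 1240 / 22.95 = 54.0 nm.

54.0 nm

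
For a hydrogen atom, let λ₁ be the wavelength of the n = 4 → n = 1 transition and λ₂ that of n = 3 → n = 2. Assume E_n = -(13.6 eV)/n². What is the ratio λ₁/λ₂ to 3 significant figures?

λ ∝ 1/ΔE ∝ 1/(1/n_f² − 1/n_i²), and the Z² and hc factors cancel in the ratio.
λ₁/λ₂ = (1/2² − 1/3²)/(1/1² − 1/4²) = 0.1389/0.9375 = 0.148.

0.148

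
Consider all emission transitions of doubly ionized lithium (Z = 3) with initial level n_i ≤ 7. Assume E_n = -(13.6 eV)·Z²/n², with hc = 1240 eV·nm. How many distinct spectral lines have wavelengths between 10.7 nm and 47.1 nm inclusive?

Enumerate all n_i → n_f pairs with 1 ≤ n_f < n_i ≤ 7 and compute λ = 1240 / [13.6·9·(1/n_f² − 1/n_i²)].
Lines falling in [10.7, 47.1] nm: 4→1 (10.81 nm), 3→1 (11.40 nm), 2→1 (13.51 nm), 7→2 (44.12 nm), 6→2 (45.59 nm).

5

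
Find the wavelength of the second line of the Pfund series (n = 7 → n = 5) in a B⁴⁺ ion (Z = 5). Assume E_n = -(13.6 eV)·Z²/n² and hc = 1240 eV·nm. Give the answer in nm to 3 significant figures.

The Pfund series terminates on n_f = 5; the second line has n_i = 5+2 = 7.
ΔE = 340.0 × (1/5² − 1/7²) = 6.661 eV.
λ = 1240 / 6.661 = 186 nm.

186 nm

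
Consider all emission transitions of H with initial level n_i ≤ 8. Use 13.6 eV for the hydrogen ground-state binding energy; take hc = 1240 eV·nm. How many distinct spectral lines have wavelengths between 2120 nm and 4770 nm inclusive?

Enumerate all n_i → n_f pairs with 1 ≤ n_f < n_i ≤ 8 and compute λ = 1240 / [13.6·1·(1/n_f² − 1/n_i²)].
Lines falling in [2120, 4770] nm: 7→4 (2166 nm), 6→4 (2626 nm), 8→5 (3741 nm), 5→4 (4052 nm), 7→5 (4654 nm).

5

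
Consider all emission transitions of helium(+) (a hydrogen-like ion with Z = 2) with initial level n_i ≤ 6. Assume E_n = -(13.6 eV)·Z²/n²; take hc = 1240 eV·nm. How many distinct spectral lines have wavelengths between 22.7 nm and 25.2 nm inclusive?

3

Enumerate all n_i → n_f pairs with 1 ≤ n_f < n_i ≤ 6 and compute λ = 1240 / [13.6·4·(1/n_f² − 1/n_i²)].
Lines falling in [22.7, 25.2] nm: 6→1 (23.45 nm), 5→1 (23.74 nm), 4→1 (24.31 nm).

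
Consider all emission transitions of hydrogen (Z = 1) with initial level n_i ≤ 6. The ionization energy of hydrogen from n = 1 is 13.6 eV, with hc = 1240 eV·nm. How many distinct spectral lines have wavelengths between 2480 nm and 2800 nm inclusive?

Enumerate all n_i → n_f pairs with 1 ≤ n_f < n_i ≤ 6 and compute λ = 1240 / [13.6·1·(1/n_f² − 1/n_i²)].
Lines falling in [2480, 2800] nm: 6→4 (2626 nm).

1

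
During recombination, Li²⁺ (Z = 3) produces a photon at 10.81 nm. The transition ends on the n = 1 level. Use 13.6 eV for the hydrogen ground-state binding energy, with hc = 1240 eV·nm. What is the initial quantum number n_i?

n_i = 4

The photon energy is ΔE = hc/λ = 1240 / 10.81 = 114.7 eV.
With Z = 3, ΔE = 122.4 × (1/n_f² − 1/n_i²), so 1/n_f² − 1/n_i² = 0.9372.
With n_f = 1: 1/n_i² = 1/1 − 0.9372 = 0.06284, so n_i ≈ 3.99.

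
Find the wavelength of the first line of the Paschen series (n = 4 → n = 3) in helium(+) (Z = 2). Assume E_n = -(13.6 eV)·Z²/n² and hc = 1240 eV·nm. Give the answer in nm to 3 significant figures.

469 nm

The Paschen series terminates on n_f = 3; the first line has n_i = 3+1 = 4.
ΔE = 54.40 × (1/3² − 1/4²) = 2.644 eV.
λ = 1240 / 2.644 = 469 nm.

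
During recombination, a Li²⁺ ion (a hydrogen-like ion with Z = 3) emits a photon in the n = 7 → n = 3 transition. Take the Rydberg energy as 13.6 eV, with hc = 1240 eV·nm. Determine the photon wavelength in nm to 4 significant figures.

For Z = 3 the level energies scale as Z², so the effective Rydberg energy is 13.6 × 9 = 122.4 eV.
ΔE = 122.4 × (1/3² − 1/7²) = 122.4 × 0.09070 = 11.10 eV.
λ = hc/ΔE = 1240 / 11.10 = 111.7 nm.

111.7 nm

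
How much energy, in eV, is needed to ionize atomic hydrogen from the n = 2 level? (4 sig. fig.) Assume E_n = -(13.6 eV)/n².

3.400 eV

E_2 = −13.60/4 = −3.400 eV, so ionization (to E = 0) requires 3.400 eV.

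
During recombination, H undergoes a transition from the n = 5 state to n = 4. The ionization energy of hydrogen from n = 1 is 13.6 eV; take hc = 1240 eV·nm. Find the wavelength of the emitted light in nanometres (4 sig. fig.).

4052 nm

ΔE = 13.60 × (1/4² − 1/5²) = 13.60 × 0.02250 = 0.3060 eV.
λ = hc/ΔE = 1240 / 0.3060 = 4052 nm.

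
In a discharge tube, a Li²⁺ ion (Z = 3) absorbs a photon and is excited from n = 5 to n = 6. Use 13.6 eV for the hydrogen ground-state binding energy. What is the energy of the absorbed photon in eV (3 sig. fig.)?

The Bohr energies scale as Z², so for Z = 3: E_n = −122.4/n² eV.
E_6 = −122.4/36 = −3.400 eV and E_5 = −122.4/25 = −4.896 eV.
The photon energy is |E_6 − E_5| = 1.50 eV.

1.50 eV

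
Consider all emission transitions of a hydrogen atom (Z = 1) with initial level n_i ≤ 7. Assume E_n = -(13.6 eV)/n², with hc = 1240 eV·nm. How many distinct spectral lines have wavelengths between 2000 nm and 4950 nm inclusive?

4

Enumerate all n_i → n_f pairs with 1 ≤ n_f < n_i ≤ 7 and compute λ = 1240 / [13.6·1·(1/n_f² − 1/n_i²)].
Lines falling in [2000, 4950] nm: 7→4 (2166 nm), 6→4 (2626 nm), 5→4 (4052 nm), 7→5 (4654 nm).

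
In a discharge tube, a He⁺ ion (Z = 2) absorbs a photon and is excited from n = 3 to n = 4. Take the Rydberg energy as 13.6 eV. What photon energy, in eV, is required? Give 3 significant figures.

2.64 eV

The Bohr energies scale as Z², so for Z = 2: E_n = −54.40/n² eV.
E_4 = −54.40/16 = −3.400 eV and E_3 = −54.40/9 = −6.044 eV.
The photon energy is |E_4 − E_3| = 2.64 eV.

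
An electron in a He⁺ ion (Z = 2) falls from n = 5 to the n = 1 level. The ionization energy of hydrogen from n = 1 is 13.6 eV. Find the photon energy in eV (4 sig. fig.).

52.22 eV

The Bohr energies scale as Z², so for Z = 2: E_n = −54.40/n² eV.
E_5 = −54.40/25 = −2.176 eV and E_1 = −54.40/1 = −54.40 eV.
The photon energy is |E_5 − E_1| = 52.22 eV.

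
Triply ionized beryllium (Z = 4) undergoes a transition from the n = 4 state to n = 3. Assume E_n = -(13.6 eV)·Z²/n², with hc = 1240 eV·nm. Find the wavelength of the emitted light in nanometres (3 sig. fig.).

For Z = 4 the level energies scale as Z², so the effective Rydberg energy is 13.6 × 16 = 217.6 eV.
ΔE = 217.6 × (1/3² − 1/4²) = 217.6 × 0.04861 = 10.58 eV.
λ = hc/ΔE = 1240 / 10.58 = 117 nm.

117 nm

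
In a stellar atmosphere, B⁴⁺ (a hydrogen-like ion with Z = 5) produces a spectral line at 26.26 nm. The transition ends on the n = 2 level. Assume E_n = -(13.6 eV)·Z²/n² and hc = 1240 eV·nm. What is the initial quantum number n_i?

The photon energy is ΔE = hc/λ = 1240 / 26.26 = 47.22 eV.
With Z = 5, ΔE = 340.0 × (1/n_f² − 1/n_i²), so 1/n_f² − 1/n_i² = 0.1389.
With n_f = 2: 1/n_i² = 1/4 − 0.1389 = 0.1111, so n_i ≈ 3.00.

n_i = 3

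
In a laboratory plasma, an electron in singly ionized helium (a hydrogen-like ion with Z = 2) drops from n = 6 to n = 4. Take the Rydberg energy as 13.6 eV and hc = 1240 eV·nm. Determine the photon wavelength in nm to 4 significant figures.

For Z = 2 the level energies scale as Z², so the effective Rydberg energy is 13.6 × 4 = 54.40 eV.
ΔE = 54.40 × (1/4² − 1/6²) = 54.40 × 0.03472 = 1.889 eV.
λ = hc/ΔE = 1240 / 1.889 = 656.5 nm.

656.5 nm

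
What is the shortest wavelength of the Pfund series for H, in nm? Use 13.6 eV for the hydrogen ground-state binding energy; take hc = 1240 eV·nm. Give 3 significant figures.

The Pfund series has lower level n_f = 5; the series limit corresponds to n_i → ∞.
ΔE_max = 13.6 × 1 / 5² = 0.5440 eV.
λ_min = 1240 / 0.5440 = 2280 nm.

2280 nm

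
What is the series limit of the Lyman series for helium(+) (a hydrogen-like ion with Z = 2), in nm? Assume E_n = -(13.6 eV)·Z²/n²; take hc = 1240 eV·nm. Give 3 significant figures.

22.8 nm

The Lyman series has lower level n_f = 1; the series limit corresponds to n_i → ∞.
ΔE_max = 13.6 × 4 / 1² = 54.40 eV.
λ_min = 1240 / 54.40 = 22.8 nm.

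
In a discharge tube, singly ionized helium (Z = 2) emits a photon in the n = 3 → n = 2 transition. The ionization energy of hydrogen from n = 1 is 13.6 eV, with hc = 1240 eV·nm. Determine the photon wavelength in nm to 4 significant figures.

For Z = 2 the level energies scale as Z², so the effective Rydberg energy is 13.6 × 4 = 54.40 eV.
ΔE = 54.40 × (1/2² − 1/3²) = 54.40 × 0.1389 = 7.556 eV.
λ = hc/ΔE = 1240 / 7.556 = 164.1 nm.

164.1 nm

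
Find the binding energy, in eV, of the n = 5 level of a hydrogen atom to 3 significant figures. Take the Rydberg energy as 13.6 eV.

0.544 eV

E_5 = −13.60/25 = −0.544 eV, so ionization (to E = 0) requires 0.544 eV.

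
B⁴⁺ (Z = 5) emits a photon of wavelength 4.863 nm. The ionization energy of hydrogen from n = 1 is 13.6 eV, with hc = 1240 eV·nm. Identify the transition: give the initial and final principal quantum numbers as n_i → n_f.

The photon energy is ΔE = hc/λ = 1240 / 4.863 = 255.0 eV.
With Z = 5, ΔE = 340.0 × (1/n_f² − 1/n_i²), so 1/n_f² − 1/n_i² = 0.7500.
Trying n_f = 1 gives 1/n_i² = 0.2500, i.e. n_i ≈ 2; this pair matches.

n_i = 2, n_f = 1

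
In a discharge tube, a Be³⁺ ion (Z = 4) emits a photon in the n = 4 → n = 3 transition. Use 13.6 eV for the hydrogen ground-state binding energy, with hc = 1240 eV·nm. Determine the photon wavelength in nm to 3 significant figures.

117 nm

For Z = 4 the level energies scale as Z², so the effective Rydberg energy is 13.6 × 16 = 217.6 eV.
ΔE = 217.6 × (1/3² − 1/4²) = 217.6 × 0.04861 = 10.58 eV.
λ = hc/ΔE = 1240 / 10.58 = 117 nm.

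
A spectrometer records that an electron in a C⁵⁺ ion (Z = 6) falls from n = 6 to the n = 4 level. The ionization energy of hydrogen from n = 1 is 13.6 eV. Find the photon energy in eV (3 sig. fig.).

17.0 eV

The Bohr energies scale as Z², so for Z = 6: E_n = −489.6/n² eV.
E_6 = −489.6/36 = −13.60 eV and E_4 = −489.6/16 = −30.60 eV.
The photon energy is |E_6 − E_4| = 17.0 eV.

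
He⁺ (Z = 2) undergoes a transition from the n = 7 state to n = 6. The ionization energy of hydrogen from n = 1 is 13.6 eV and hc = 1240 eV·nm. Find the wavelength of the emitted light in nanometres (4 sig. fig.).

3093 nm

For Z = 2 the level energies scale as Z², so the effective Rydberg energy is 13.6 × 4 = 54.40 eV.
ΔE = 54.40 × (1/6² − 1/7²) = 54.40 × 0.007370 = 0.4009 eV.
λ = hc/ΔE = 1240 / 0.4009 = 3093 nm.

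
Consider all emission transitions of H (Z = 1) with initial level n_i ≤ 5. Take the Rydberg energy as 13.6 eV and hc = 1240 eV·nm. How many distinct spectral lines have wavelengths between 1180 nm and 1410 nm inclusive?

Enumerate all n_i → n_f pairs with 1 ≤ n_f < n_i ≤ 5 and compute λ = 1240 / [13.6·1·(1/n_f² − 1/n_i²)].
Lines falling in [1180, 1410] nm: 5→3 (1282 nm).

1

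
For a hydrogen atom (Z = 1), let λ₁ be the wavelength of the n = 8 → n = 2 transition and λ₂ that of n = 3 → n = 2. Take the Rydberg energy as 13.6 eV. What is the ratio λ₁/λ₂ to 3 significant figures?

λ ∝ 1/ΔE ∝ 1/(1/n_f² − 1/n_i²), and the Z² and hc factors cancel in the ratio.
λ₁/λ₂ = (1/2² − 1/3²)/(1/2² − 1/8²) = 0.1389/0.2344 = 0.593.

0.593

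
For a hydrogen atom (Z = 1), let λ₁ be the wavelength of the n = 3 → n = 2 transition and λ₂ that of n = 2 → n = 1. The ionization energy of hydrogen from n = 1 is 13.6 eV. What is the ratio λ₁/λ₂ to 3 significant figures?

5.40

λ ∝ 1/ΔE ∝ 1/(1/n_f² − 1/n_i²), and the Z² and hc factors cancel in the ratio.
λ₁/λ₂ = (1/1² − 1/2²)/(1/2² − 1/3²) = 0.7500/0.1389 = 5.40.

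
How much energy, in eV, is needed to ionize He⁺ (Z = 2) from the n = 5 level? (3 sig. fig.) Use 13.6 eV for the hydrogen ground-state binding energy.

E_n = −13.6 Z²/n² = −54.40/n² eV for Z = 2.
E_5 = −54.40/25 = −2.18 eV, so ionization (to E = 0) requires 2.18 eV.

2.18 eV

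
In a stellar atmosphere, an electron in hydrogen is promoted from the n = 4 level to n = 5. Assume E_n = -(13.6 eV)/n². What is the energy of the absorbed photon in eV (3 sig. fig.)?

0.306 eV

E_5 = −13.60/25 = −0.5440 eV and E_4 = −13.60/16 = −0.8500 eV.
The photon energy is |E_5 − E_4| = 0.306 eV.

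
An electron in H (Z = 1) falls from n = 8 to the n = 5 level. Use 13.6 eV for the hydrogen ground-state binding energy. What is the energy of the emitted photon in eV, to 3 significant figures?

E_8 = −13.60/64 = −0.2125 eV and E_5 = −13.60/25 = −0.5440 eV.
The photon energy is |E_8 − E_5| = 0.332 eV.

0.332 eV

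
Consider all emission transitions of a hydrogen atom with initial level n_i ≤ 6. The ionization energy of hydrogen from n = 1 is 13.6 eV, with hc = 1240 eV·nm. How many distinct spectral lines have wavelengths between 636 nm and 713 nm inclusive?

Enumerate all n_i → n_f pairs with 1 ≤ n_f < n_i ≤ 6 and compute λ = 1240 / [13.6·1·(1/n_f² − 1/n_i²)].
Lines falling in [636, 713] nm: 3→2 (656.5 nm).

1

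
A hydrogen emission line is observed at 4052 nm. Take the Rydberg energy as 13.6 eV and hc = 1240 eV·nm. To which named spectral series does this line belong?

ΔE = 1240/4052 = 0.3060 eV.
This matches 13.6 × (1/4² − 1/5²), so n_f = 4: the Brackett series.

Brackett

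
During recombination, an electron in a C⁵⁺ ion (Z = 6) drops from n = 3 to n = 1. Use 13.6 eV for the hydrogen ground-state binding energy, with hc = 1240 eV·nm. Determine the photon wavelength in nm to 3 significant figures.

2.85 nm

For Z = 6 the level energies scale as Z², so the effective Rydberg energy is 13.6 × 36 = 489.6 eV.
ΔE = 489.6 × (1/1² − 1/3²) = 489.6 × 0.8889 = 435.2 eV.
λ = hc/ΔE = 1240 / 435.2 = 2.85 nm.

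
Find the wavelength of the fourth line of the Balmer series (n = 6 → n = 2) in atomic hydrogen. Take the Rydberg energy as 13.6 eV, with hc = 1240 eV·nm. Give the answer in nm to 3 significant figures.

410 nm

The Balmer series terminates on n_f = 2; the fourth line has n_i = 2+4 = 6.
ΔE = 13.60 × (1/2² − 1/6²) = 3.022 eV.
λ = 1240 / 3.022 = 410 nm.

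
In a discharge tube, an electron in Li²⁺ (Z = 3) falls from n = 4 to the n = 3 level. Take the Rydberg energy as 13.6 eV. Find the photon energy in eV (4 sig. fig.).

5.950 eV

The Bohr energies scale as Z², so for Z = 3: E_n = −122.4/n² eV.
E_4 = −122.4/16 = −7.650 eV and E_3 = −122.4/9 = −13.60 eV.
The photon energy is |E_4 − E_3| = 5.950 eV.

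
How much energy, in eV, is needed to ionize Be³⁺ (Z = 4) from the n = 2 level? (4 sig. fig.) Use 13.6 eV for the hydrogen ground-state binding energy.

E_n = −13.6 Z²/n² = −217.6/n² eV for Z = 4.
E_2 = −217.6/4 = −54.40 eV, so ionization (to E = 0) requires 54.40 eV.

54.40 eV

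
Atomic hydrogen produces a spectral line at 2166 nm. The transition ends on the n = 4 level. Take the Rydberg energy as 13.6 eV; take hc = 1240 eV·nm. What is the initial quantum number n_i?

n_i = 7

The photon energy is ΔE = hc/λ = 1240 / 2166 = 0.5725 eV.
With Z = 1, ΔE = 13.60 × (1/n_f² − 1/n_i²), so 1/n_f² − 1/n_i² = 0.04209.
With n_f = 4: 1/n_i² = 1/16 − 0.04209 = 0.02041, so n_i ≈ 7.00.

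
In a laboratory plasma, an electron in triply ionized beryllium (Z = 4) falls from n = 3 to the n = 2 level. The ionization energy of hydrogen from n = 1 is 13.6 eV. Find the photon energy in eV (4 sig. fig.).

The Bohr energies scale as Z², so for Z = 4: E_n = −217.6/n² eV.
E_3 = −217.6/9 = −24.18 eV and E_2 = −217.6/4 = −54.40 eV.
The photon energy is |E_3 − E_2| = 30.22 eV.

30.22 eV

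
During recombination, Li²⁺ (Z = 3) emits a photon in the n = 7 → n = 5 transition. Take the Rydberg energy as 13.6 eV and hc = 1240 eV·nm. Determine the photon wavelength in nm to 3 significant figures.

For Z = 3 the level energies scale as Z², so the effective Rydberg energy is 13.6 × 9 = 122.4 eV.
ΔE = 122.4 × (1/5² − 1/7²) = 122.4 × 0.01959 = 2.398 eV.
λ = hc/ΔE = 1240 / 2.398 = 517 nm.

517 nm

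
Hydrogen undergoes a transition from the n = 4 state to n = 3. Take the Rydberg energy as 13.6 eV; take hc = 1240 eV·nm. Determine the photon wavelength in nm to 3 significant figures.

ΔE = 13.60 × (1/3² − 1/4²) = 13.60 × 0.04861 = 0.6611 eV.
λ = hc/ΔE = 1240 / 0.6611 = 1880 nm.
This line belongs to the Paschen series.

1880 nm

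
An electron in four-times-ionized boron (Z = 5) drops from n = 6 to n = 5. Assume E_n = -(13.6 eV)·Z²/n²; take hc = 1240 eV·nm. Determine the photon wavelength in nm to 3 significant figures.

298 nm

For Z = 5 the level energies scale as Z², so the effective Rydberg energy is 13.6 × 25 = 340.0 eV.
ΔE = 340.0 × (1/5² − 1/6²) = 340.0 × 0.01222 = 4.156 eV.
λ = hc/ΔE = 1240 / 4.156 = 298 nm.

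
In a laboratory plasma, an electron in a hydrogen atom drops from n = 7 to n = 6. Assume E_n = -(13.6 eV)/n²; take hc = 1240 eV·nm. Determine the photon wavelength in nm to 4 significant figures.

12370 nm

ΔE = 13.60 × (1/6² − 1/7²) = 13.60 × 0.007370 = 0.1002 eV.
λ = hc/ΔE = 1240 / 0.1002 = 12370 nm.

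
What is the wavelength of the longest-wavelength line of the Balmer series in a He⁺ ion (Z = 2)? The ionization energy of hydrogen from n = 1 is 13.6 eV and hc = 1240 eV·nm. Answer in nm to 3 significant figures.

164 nm

The Balmer series terminates on n_f = 2; the first line has n_i = 2+1 = 3.
ΔE = 54.40 × (1/2² − 1/3²) = 7.556 eV.
λ = 1240 / 7.556 = 164 nm.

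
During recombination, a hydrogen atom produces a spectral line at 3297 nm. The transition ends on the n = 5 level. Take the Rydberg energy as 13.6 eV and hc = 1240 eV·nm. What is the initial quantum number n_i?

n_i = 9

The photon energy is ΔE = hc/λ = 1240 / 3297 = 0.3761 eV.
With Z = 1, ΔE = 13.60 × (1/n_f² − 1/n_i²), so 1/n_f² − 1/n_i² = 0.02765.
With n_f = 5: 1/n_i² = 1/25 − 0.02765 = 0.01235, so n_i ≈ 9.00.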